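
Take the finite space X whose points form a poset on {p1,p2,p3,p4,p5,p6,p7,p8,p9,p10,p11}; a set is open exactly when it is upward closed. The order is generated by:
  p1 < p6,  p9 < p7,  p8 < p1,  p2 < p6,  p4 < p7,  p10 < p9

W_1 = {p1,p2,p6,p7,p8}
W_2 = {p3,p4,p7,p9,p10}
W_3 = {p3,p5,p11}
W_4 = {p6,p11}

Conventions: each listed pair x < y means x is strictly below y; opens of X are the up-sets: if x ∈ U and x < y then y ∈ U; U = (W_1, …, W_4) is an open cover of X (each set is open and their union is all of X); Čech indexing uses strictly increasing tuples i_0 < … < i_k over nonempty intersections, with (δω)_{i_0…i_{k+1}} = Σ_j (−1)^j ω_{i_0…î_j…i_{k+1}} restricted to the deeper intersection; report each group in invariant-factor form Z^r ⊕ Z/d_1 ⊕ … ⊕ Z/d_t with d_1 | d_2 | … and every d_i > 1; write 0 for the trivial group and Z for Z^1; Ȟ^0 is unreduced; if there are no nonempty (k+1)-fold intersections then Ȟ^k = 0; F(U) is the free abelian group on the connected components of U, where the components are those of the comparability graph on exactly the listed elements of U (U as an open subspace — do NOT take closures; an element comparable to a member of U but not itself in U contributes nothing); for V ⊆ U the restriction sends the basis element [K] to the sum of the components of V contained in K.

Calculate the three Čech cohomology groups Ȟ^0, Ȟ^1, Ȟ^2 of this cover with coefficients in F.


intersection data:
  W12={p7} W14={p6} W23={p3} W34={p11}
components per intersection:
  W1: {p1,p2,p6,p8} {p7}
  W2: {p3} {p4,p7,p9,p10}
  W3: {p3} {p5} {p11}
  W4: {p6} {p11}
  W12: {p7}
  W14: {p6}
  W23: {p3}
  W34: {p11}
C dims 9,4; δ0: rk 4, SNF 1^4
Ȟ^0 = (9 − 4) − 0 = 5, so Ȟ^0 ≅ Z^5
Ȟ^1 = (4 − 0) − 4 = 0, so Ȟ^1 ≅ 0
Ȟ^2 = (0 − 0) − 0 = 0, so Ȟ^2 ≅ 0

Ȟ^0 ≅ Z^5; Ȟ^1 ≅ 0; Ȟ^2 ≅ 0


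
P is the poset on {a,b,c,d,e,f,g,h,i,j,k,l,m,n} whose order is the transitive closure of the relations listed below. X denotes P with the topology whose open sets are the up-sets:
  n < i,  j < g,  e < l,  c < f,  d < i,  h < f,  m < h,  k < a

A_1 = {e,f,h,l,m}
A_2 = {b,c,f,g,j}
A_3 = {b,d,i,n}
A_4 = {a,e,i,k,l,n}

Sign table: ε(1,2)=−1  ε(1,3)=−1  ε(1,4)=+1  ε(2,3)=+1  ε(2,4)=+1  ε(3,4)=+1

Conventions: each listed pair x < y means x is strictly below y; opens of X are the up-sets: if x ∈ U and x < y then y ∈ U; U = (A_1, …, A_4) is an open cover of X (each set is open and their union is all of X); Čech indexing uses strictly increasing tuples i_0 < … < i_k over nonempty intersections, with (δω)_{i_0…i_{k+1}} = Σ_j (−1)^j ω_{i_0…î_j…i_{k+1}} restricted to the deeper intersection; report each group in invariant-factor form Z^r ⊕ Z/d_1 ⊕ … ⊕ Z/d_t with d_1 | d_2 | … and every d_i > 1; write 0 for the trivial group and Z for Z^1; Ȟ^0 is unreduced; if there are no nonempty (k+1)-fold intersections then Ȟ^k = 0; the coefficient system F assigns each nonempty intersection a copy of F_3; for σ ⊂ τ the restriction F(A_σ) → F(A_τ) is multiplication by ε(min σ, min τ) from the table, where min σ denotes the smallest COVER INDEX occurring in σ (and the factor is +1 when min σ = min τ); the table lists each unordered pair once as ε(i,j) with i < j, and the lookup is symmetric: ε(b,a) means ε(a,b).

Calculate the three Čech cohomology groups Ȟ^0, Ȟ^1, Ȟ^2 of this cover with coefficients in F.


nonempty overlaps:
  A12={f} A14={e,l} A23={b} A34={i,n}
C dims 4,4; δ0: rk_F3 4
degree 0: 4−4−0 = 0 → Ȟ^0 ≅ 0
degree 1: 4−0−4 = 0 → Ȟ^1 ≅ 0
degree 2: 0−0−0 = 0 → Ȟ^2 ≅ 0

Ȟ^0 ≅ 0, Ȟ^1 ≅ 0 and Ȟ^2 ≅ 0


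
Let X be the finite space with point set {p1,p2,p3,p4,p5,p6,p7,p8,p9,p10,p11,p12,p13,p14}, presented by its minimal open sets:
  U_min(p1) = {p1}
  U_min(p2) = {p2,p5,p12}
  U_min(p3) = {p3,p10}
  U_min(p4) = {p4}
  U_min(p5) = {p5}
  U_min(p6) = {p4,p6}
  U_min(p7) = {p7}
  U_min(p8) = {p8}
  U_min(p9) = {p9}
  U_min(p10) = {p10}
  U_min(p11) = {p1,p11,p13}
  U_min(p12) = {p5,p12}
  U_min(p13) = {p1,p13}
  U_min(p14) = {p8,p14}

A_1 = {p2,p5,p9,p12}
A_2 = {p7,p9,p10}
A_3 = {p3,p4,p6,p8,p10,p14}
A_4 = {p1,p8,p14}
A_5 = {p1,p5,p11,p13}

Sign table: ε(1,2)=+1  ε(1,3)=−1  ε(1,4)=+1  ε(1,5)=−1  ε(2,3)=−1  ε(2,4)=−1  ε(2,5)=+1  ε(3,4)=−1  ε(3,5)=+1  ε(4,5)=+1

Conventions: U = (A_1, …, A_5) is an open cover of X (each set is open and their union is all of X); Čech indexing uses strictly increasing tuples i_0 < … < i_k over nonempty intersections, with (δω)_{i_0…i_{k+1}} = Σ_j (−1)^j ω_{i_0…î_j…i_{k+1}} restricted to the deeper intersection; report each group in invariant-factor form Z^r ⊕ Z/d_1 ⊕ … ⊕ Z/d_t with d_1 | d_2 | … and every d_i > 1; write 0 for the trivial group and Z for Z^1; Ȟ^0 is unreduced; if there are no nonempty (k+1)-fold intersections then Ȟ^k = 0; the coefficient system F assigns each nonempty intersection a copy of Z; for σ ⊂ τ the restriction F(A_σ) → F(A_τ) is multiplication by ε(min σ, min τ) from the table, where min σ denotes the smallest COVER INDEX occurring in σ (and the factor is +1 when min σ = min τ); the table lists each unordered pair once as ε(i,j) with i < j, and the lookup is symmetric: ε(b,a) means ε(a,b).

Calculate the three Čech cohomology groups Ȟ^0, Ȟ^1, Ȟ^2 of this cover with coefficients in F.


intersection data:
  A12={p9} A15={p5} A23={p10} A34={p8,p14} A45={p1}
C dims 5,5; δ0: rk 5, SNF 1^4·2
Ȟ^0 = (5 − 5) − 0 = 0, so Ȟ^0 ≅ 0
Ȟ^1 = (5 − 0) − 5 = 0 plus torsion [2], so Ȟ^1 ≅ Z/2
Ȟ^2 = (0 − 0) − 0 = 0, so Ȟ^2 ≅ 0

Ȟ^0(U;F) ≅ 0, Ȟ^1(U;F) ≅ Z/2, Ȟ^2(U;F) ≅ 0


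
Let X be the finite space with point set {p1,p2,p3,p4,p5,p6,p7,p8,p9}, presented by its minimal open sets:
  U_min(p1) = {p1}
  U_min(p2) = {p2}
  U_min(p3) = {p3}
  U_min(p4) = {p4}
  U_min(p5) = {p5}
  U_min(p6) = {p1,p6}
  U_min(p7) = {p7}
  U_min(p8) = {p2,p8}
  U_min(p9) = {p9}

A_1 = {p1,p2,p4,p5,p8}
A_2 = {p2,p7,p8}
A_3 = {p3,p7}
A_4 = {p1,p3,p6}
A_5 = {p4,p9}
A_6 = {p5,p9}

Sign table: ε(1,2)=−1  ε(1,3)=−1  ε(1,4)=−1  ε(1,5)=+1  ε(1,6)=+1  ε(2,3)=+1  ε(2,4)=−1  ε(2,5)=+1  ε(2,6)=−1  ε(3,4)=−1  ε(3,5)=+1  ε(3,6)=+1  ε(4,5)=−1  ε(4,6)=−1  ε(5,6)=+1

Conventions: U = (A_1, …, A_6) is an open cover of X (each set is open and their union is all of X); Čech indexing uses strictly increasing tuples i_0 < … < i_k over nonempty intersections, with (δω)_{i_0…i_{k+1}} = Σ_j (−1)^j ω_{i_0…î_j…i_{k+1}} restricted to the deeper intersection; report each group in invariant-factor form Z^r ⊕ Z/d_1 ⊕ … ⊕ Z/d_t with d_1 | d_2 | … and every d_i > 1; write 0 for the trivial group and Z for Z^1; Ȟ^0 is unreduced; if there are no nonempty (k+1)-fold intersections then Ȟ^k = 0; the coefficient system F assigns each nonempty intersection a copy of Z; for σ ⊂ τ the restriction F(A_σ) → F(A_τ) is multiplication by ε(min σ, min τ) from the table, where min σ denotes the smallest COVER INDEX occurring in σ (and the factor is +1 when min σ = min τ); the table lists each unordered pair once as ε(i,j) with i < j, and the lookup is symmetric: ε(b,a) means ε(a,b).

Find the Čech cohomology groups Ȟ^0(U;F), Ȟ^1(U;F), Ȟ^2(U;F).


nonempty overlaps:
  A12={p2,p8} A14={p1} A15={p4} A16={p5} A23={p7} A34={p3} A56={p9}
C dims 6,7; δ0: rk 6, SNF 1^5·2
degree 0: 6−6−0 = 0 → Ȟ^0 ≅ 0
degree 1: 7−0−6 = 1 plus torsion [2] → Ȟ^1 ≅ Z ⊕ Z/2
degree 2: 0−0−0 = 0 → Ȟ^2 ≅ 0

Ȟ^0 = 0, Ȟ^1 = Z ⊕ Z/2, Ȟ^2 = 0


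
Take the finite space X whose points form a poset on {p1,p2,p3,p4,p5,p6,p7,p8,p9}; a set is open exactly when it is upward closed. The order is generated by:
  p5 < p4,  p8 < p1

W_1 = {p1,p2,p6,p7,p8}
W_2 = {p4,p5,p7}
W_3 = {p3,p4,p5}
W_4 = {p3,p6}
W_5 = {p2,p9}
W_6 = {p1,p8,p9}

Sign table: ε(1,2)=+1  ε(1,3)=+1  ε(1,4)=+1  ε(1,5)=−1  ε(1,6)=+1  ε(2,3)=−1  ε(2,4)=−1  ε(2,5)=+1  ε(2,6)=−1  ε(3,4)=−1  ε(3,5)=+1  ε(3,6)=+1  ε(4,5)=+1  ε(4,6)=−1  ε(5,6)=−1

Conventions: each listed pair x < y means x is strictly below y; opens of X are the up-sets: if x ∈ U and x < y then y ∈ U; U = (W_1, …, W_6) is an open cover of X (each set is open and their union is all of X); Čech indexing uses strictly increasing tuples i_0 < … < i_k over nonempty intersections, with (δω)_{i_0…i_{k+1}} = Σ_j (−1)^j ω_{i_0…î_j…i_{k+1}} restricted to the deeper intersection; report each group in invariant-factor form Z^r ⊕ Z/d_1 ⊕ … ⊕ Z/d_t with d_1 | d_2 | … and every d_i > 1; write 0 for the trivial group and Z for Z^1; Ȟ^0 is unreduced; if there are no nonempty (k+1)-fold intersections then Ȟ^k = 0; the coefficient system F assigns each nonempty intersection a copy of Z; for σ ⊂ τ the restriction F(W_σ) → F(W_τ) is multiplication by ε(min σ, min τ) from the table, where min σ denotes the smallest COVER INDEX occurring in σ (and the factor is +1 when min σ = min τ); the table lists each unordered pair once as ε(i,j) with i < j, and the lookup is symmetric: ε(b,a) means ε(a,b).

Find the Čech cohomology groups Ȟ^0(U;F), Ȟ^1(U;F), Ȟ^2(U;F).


nonempty intersections:
  W12={p7} W14={p6} W15={p2} W16={p1,p8} W23={p4,p5} W34={p3} W56={p9}
C dims 6,7; δ0: rk 5, SNF 1^5
Ȟ^0: (6−5)−0=1 ⇒ Z
Ȟ^1: (7−0)−5=2 ⇒ Z^2
Ȟ^2: (0−0)−0=0 ⇒ 0

Ȟ^0 ≅ Z, Ȟ^1 ≅ Z^2 and Ȟ^2 ≅ 0


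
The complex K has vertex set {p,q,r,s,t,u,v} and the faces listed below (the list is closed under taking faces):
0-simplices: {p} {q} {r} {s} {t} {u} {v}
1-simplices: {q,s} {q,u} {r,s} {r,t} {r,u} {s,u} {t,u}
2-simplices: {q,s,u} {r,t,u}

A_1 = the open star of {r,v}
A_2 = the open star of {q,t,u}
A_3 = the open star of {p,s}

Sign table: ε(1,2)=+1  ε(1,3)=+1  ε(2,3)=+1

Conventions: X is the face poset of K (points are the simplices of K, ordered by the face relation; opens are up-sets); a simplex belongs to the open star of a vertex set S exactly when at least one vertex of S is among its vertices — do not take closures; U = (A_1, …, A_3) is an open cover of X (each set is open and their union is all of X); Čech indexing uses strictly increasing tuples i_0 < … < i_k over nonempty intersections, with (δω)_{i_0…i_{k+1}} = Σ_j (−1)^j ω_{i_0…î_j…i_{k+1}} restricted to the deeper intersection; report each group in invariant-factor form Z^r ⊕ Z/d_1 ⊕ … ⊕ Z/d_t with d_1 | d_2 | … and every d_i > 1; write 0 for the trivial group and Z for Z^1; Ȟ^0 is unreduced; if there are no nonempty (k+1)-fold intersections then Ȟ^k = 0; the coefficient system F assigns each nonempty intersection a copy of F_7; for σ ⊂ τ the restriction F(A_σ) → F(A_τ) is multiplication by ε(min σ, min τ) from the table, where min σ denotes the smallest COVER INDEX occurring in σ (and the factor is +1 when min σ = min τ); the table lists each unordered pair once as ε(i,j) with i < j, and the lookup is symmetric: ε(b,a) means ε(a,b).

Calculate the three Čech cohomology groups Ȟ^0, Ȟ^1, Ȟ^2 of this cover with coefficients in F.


Ȟ^0 ≅ Z/7, Ȟ^1 ≅ Z/7 and Ȟ^2 ≅ 0

nerve simplices:
  A1={{r},{v},{r,s},{r,t},{r,u},{r,t,u}} A2={{q},{t},{u},{q,s},{q,u},{r,t},{r,u},{s,u},{t,u},{q,s,u},{r,t,u}} A3={{p},{s},{q,s},{r,s},{s,u},{q,s,u}}
  A12={{r,t},{r,u},{r,t,u}} A13={{r,s}} A23={{q,s},{s,u},{q,s,u}}
C dims 3,3; δ0: rk_F7 2
degree 0: 3−2−0 = 1 → Ȟ^0 ≅ Z/7
degree 1: 3−0−2 = 1 → Ȟ^1 ≅ Z/7
degree 2: 0−0−0 = 0 → Ȟ^2 ≅ 0


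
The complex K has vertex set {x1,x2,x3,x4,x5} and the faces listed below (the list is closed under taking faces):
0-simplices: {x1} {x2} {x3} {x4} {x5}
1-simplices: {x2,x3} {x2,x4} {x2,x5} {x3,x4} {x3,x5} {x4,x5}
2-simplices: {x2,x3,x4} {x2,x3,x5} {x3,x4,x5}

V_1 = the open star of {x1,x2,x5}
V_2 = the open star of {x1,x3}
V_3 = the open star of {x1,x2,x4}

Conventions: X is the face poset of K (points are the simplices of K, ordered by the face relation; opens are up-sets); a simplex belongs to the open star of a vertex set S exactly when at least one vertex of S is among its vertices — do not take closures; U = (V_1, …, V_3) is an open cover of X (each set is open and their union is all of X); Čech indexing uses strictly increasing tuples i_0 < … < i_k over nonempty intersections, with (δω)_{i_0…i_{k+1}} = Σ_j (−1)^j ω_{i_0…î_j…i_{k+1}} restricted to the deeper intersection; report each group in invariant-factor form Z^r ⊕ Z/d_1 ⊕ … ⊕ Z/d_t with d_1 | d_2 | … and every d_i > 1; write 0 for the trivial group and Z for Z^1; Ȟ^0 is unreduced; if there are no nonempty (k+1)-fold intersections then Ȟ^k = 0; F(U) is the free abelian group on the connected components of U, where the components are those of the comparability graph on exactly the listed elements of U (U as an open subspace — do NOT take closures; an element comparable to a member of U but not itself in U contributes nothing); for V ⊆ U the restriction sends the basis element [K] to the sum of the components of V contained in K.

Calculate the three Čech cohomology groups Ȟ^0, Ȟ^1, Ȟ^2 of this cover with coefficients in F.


Ȟ^0 ≅ Z^2,  Ȟ^1 ≅ 0,  Ȟ^2 ≅ 0

nonempty overlaps:
  V1={{x1},{x2},{x5},{x2,x3},{x2,x4},{x2,x5},{x3,x5},{x4,x5},{x2,x3,x4},{x2,x3,x5},{x3,x4,x5}} V2={{x1},{x3},{x2,x3},{x3,x4},{x3,x5},{x2,x3,x4},{x2,x3,x5},{x3,x4,x5}} V3={{x1},{x2},{x4},{x2,x3},{x2,x4},{x2,x5},{x3,x4},{x4,x5},{x2,x3,x4},{x2,x3,x5},{x3,x4,x5}}
  V12={{x1},{x2,x3},{x3,x5},{x2,x3,x4},{x2,x3,x5},{x3,x4,x5}} V13={{x1},{x2},{x2,x3},{x2,x4},{x2,x5},{x4,x5},{x2,x3,x4},{x2,x3,x5},{x3,x4,x5}} V23={{x1},{x2,x3},{x3,x4},{x2,x3,x4},{x2,x3,x5},{x3,x4,x5}}
  V123={{x1},{x2,x3},{x2,x3,x4},{x2,x3,x5},{x3,x4,x5}}
components per intersection:
  V1: {{x1}} {{x2},{x5},{x2,x3},{x2,x4},{x2,x5},{x3,x5},{x4,x5},{x2,x3,x4},{x2,x3,x5},{x3,x4,x5}}
  V2: {{x1}} {{x3},{x2,x3},{x3,x4},{x3,x5},{x2,x3,x4},{x2,x3,x5},{x3,x4,x5}}
  V3: {{x1}} {{x2},{x4},{x2,x3},{x2,x4},{x2,x5},{x3,x4},{x4,x5},{x2,x3,x4},{x2,x3,x5},{x3,x4,x5}}
  V12: {{x1}} {{x2,x3},{x3,x5},{x2,x3,x4},{x2,x3,x5},{x3,x4,x5}}
  V13: {{x1}} {{x2},{x2,x3},{x2,x4},{x2,x5},{x2,x3,x4},{x2,x3,x5}} {{x4,x5},{x3,x4,x5}}
  V23: {{x1}} {{x2,x3},{x3,x4},{x2,x3,x4},{x2,x3,x5},{x3,x4,x5}}
  V123: {{x1}} {{x2,x3},{x2,x3,x4},{x2,x3,x5}} {{x3,x4,x5}}
C dims 6,7,3; δ0: rk 4, SNF 1^4; δ1: rk 3, SNF 1^3
degree 0: 6−4−0 = 2 → Ȟ^0 ≅ Z^2
degree 1: 7−3−4 = 0 → Ȟ^1 ≅ 0
degree 2: 3−0−3 = 0 → Ȟ^2 ≅ 0


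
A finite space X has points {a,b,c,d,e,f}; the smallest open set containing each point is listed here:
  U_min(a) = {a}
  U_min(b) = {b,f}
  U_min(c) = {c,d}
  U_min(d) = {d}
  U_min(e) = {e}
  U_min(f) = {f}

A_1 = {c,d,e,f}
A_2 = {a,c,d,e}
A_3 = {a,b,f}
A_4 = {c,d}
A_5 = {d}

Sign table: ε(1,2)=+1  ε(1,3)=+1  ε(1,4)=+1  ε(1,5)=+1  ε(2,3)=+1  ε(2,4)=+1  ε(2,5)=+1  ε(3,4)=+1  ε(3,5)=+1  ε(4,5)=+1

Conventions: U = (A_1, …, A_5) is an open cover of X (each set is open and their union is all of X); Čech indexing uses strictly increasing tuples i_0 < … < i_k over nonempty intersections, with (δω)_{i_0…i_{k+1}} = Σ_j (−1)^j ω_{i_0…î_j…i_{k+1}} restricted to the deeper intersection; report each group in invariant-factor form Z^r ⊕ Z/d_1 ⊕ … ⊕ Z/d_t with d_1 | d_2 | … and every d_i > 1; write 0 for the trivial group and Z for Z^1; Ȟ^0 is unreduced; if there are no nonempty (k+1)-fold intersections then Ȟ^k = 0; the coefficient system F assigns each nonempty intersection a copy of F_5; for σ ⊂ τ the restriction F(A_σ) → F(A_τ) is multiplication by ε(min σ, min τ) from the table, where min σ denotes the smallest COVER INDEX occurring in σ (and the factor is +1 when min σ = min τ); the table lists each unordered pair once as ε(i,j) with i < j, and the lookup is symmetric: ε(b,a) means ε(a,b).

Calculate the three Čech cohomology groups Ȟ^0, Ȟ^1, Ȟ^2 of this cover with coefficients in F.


cover nerve:
  A12={c,d,e} A13={f} A14={c,d} A15={d} A23={a} A24={c,d} A25={d} A45={d}
  A124={c,d} A125={d} A145={d} A245={d}
  A1245={d}
C dims 5,8,4,1; δ0: rk_F5 4; δ1: rk_F5 3; δ2: rk_F5 1
Ȟ^0: (5−4)−0=1 ⇒ Z/5
Ȟ^1: (8−3)−4=1 ⇒ Z/5
Ȟ^2: (4−1)−3=0 ⇒ 0

Ȟ^0(U;F) ≅ Z/5; Ȟ^1(U;F) ≅ Z/5; Ȟ^2(U;F) ≅ 0


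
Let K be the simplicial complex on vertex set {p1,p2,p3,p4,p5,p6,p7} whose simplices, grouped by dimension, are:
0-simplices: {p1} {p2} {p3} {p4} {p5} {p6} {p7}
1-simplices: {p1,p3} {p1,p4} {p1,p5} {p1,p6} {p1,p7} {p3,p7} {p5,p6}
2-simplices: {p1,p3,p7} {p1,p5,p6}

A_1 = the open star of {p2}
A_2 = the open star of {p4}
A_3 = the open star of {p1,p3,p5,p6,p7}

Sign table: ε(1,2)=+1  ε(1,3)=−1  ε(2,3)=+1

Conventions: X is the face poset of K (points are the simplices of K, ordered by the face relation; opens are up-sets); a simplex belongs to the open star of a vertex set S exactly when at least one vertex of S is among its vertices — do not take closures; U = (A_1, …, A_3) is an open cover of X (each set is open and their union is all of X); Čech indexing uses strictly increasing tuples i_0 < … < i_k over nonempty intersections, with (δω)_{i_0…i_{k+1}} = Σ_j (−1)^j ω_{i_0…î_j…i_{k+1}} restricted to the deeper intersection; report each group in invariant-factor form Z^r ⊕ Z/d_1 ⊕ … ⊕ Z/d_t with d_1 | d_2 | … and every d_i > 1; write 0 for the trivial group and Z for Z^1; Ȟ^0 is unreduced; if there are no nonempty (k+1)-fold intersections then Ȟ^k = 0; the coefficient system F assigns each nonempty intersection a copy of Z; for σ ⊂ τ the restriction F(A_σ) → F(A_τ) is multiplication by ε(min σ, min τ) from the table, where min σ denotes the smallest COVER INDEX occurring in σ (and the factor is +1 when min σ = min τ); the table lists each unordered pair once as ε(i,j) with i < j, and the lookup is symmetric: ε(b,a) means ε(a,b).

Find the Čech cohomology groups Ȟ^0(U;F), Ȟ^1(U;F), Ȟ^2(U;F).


Ȟ^0(U;F) ≅ Z^2; Ȟ^1(U;F) ≅ 0; Ȟ^2(U;F) ≅ 0

intersection data:
  A1={{p2}} A2={{p4},{p1,p4}} A3={{p1},{p3},{p5},{p6},{p7},{p1,p3},{p1,p4},{p1,p5},{p1,p6},{p1,p7},{p3,p7},{p5,p6},{p1,p3,p7},{p1,p5,p6}}
  A23={{p1,p4}}
C dims 3,1; δ0: rk 1, SNF 1^1
Ȟ^0 = (3 − 1) − 0 = 2, so Ȟ^0 ≅ Z^2
Ȟ^1 = (1 − 0) − 1 = 0, so Ȟ^1 ≅ 0
Ȟ^2 = (0 − 0) − 0 = 0, so Ȟ^2 ≅ 0


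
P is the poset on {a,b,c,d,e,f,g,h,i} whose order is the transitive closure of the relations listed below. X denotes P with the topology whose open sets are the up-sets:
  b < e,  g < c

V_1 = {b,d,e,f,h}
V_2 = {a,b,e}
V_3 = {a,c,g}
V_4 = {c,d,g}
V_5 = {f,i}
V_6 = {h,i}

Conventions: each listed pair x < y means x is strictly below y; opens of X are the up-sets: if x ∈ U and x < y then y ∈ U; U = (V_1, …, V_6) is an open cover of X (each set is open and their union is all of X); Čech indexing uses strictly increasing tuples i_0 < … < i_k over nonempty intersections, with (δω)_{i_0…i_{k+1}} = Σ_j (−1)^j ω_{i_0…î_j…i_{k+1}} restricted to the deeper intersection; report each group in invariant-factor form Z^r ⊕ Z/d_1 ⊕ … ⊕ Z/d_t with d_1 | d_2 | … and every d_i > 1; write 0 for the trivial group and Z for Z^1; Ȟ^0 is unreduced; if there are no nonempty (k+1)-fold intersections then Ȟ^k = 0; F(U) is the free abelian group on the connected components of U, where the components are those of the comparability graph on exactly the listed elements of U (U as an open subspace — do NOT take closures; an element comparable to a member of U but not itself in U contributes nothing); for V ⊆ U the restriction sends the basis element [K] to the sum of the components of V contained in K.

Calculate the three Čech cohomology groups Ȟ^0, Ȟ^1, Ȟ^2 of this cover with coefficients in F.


nerve of the cover:
  V12={b,e} V14={d} V15={f} V16={h} V23={a} V34={c,g} V56={i}
components per intersection:
  V1: {b,e} {d} {f} {h}
  V2: {a} {b,e}
  V3: {a} {c,g}
  V4: {c,g} {d}
  V5: {f} {i}
  V6: {h} {i}
  V12: {b,e}
  V14: {d}
  V15: {f}
  V16: {h}
  V23: {a}
  V34: {c,g}
  V56: {i}
C dims 14,7; δ0: rk 7, SNF 1^7
Ȟ^0 = (14 − 7) − 0 = 7, so Ȟ^0 ≅ Z^7
Ȟ^1 = (7 − 0) − 7 = 0, so Ȟ^1 ≅ 0
Ȟ^2 = (0 − 0) − 0 = 0, so Ȟ^2 ≅ 0

Ȟ^0(U;F) ≅ Z^7,  Ȟ^1(U;F) ≅ 0,  Ȟ^2(U;F) ≅ 0


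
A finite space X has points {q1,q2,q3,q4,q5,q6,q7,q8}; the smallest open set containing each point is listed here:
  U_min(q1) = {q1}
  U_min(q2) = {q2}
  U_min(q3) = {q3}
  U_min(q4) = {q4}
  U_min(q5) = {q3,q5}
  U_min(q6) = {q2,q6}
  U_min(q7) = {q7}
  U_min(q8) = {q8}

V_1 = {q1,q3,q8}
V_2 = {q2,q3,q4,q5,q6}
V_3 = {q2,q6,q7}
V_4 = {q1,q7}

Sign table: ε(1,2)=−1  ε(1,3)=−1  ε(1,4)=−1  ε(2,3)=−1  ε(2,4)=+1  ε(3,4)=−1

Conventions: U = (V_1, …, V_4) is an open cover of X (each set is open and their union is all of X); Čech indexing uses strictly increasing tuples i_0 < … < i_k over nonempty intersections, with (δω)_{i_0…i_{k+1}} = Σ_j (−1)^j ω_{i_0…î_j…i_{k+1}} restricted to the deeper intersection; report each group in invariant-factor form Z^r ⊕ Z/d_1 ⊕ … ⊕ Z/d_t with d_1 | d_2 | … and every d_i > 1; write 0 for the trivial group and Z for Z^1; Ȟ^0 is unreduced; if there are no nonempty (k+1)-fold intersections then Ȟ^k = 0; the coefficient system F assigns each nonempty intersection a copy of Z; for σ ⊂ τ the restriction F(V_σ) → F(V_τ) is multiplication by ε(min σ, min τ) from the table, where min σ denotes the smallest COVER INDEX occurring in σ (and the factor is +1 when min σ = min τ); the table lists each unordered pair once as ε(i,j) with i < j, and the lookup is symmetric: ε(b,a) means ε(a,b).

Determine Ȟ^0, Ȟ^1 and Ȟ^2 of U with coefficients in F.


Ȟ^0 ≅ Z,  Ȟ^1 ≅ Z,  Ȟ^2 ≅ 0

nerve of the cover:
  V12={q3} V14={q1} V23={q2,q6} V34={q7}
C dims 4,4; δ0: rk 3, SNF 1^3
Ȟ^0 = (4 − 3) − 0 = 1, so Ȟ^0 ≅ Z
Ȟ^1 = (4 − 0) − 3 = 1, so Ȟ^1 ≅ Z
Ȟ^2 = (0 − 0) − 0 = 0, so Ȟ^2 ≅ 0


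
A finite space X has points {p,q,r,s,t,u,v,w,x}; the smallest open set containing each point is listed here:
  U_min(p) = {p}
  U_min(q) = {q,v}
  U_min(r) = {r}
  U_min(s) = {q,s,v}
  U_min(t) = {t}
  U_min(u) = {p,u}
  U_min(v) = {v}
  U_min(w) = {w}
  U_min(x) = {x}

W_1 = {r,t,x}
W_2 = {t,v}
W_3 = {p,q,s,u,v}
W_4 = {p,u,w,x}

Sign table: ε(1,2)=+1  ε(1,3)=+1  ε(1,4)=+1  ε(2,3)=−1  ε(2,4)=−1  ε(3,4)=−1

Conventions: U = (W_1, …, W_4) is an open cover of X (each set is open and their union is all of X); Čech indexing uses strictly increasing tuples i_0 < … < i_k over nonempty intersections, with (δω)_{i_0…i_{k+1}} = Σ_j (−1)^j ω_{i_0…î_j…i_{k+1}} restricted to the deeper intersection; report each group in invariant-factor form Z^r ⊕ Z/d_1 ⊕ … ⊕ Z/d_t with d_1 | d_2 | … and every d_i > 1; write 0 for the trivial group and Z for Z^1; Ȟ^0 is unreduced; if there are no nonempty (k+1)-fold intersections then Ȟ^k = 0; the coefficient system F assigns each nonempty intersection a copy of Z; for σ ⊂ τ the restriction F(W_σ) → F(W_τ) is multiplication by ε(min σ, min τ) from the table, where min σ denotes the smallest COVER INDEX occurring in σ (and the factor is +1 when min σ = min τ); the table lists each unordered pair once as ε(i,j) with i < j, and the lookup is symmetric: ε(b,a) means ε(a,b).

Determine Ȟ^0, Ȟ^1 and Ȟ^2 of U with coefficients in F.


Ȟ^0 = Z, Ȟ^1 = Z, Ȟ^2 = 0

nerve of the cover:
  W12={t} W14={x} W23={v} W34={p,u}
C dims 4,4; δ0: rk 3, SNF 1^3
Ȟ^0 = (4 − 3) − 0 = 1, so Ȟ^0 ≅ Z
Ȟ^1 = (4 − 0) − 3 = 1, so Ȟ^1 ≅ Z
Ȟ^2 = (0 − 0) − 0 = 0, so Ȟ^2 ≅ 0


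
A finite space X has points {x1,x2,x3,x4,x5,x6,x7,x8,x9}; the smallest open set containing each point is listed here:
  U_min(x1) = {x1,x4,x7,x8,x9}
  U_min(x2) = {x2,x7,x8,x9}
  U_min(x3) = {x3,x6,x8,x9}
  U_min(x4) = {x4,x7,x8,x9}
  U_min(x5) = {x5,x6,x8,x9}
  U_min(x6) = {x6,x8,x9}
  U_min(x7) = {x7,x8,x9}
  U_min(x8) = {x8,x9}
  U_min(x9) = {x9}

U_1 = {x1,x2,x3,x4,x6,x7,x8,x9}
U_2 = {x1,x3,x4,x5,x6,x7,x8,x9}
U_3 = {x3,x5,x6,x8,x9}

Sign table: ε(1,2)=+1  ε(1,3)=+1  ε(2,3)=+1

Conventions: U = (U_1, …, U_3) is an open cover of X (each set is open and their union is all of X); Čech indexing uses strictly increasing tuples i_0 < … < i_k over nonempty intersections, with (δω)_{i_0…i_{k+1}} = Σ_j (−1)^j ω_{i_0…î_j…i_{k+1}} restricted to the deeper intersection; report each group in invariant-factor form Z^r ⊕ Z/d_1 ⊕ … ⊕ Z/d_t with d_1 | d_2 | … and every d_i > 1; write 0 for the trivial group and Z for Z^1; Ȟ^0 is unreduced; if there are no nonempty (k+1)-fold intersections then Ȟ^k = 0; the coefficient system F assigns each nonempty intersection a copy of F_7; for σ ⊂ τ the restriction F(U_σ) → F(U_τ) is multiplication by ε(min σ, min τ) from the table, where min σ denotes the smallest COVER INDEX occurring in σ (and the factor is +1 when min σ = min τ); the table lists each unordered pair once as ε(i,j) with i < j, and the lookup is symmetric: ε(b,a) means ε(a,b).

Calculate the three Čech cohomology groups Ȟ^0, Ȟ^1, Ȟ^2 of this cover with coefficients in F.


nonempty overlaps:
  U12={x1,x3,x4,x6,x7,x8,x9} U13={x3,x6,x8,x9} U23={x3,x5,x6,x8,x9}
  U123={x3,x6,x8,x9}
C dims 3,3,1; δ0: rk_F7 2; δ1: rk_F7 1
degree 0: 3−2−0 = 1 → Ȟ^0 ≅ Z/7
degree 1: 3−1−2 = 0 → Ȟ^1 ≅ 0
degree 2: 1−0−1 = 0 → Ȟ^2 ≅ 0

Ȟ^0 = Z/7,  Ȟ^1 = 0,  Ȟ^2 = 0


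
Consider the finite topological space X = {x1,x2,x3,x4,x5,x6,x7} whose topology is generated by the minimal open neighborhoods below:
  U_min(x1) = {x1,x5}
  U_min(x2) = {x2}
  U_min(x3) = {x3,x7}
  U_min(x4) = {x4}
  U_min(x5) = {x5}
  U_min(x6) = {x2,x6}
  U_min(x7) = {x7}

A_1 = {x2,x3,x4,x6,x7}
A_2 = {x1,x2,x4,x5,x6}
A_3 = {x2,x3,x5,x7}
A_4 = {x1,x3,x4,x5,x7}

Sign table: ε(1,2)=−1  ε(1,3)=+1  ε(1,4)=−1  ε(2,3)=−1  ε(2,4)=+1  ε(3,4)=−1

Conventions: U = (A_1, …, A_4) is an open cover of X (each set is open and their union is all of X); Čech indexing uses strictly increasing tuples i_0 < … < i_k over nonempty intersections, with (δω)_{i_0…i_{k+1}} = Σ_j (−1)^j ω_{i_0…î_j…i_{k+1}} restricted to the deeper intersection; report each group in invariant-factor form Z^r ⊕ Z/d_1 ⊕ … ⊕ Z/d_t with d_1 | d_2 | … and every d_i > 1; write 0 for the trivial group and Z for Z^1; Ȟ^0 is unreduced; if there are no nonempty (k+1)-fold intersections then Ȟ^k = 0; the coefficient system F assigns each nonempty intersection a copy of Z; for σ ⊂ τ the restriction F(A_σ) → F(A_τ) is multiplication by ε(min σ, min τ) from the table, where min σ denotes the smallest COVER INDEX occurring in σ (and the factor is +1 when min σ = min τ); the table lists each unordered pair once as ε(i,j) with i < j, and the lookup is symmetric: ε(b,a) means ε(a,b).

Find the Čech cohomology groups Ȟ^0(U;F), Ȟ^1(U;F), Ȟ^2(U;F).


nerve simplices:
  A12={x2,x4,x6} A13={x2,x3,x7} A14={x3,x4,x7} A23={x2,x5} A24={x1,x4,x5} A34={x3,x5,x7}
  A123={x2} A124={x4} A134={x3,x7} A234={x5}
C dims 4,6,4; δ0: rk 3, SNF 1^3; δ1: rk 3, SNF 1^3
degree 0: 4−3−0 = 1 → Ȟ^0 ≅ Z
degree 1: 6−3−3 = 0 → Ȟ^1 ≅ 0
degree 2: 4−0−3 = 1 → Ȟ^2 ≅ Z

Ȟ^0(U;F) ≅ Z; Ȟ^1(U;F) ≅ 0; Ȟ^2(U;F) ≅ Z


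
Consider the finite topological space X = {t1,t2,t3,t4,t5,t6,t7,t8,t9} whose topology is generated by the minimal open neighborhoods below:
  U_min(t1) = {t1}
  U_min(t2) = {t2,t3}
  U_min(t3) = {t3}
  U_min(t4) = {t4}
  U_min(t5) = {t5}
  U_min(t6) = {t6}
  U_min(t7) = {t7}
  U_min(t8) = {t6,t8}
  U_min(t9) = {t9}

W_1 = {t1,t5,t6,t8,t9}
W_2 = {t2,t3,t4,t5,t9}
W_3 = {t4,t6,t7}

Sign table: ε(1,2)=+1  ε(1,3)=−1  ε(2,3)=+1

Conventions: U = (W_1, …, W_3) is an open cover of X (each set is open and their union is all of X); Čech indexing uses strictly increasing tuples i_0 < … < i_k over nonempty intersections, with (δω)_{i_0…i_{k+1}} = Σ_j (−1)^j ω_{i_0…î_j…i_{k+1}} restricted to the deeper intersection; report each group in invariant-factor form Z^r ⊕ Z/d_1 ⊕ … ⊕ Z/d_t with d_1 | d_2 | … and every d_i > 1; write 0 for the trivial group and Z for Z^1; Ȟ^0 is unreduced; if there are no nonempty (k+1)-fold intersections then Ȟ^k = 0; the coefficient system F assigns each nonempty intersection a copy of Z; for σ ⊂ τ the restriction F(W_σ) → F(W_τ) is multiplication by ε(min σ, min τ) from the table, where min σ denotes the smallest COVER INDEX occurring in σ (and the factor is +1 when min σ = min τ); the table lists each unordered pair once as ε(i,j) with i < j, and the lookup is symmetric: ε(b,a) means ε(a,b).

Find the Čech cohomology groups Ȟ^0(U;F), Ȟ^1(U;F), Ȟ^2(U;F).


cover nerve:
  W12={t5,t9} W13={t6} W23={t4}
C dims 3,3; δ0: rk 3, SNF 1^2·2
Ȟ^0: (3−3)−0=0 ⇒ 0
Ȟ^1: (3−0)−3=0 plus torsion [2] ⇒ Z/2
Ȟ^2: (0−0)−0=0 ⇒ 0

Ȟ^0(U;F) ≅ 0, Ȟ^1(U;F) ≅ Z/2 and Ȟ^2(U;F) ≅ 0


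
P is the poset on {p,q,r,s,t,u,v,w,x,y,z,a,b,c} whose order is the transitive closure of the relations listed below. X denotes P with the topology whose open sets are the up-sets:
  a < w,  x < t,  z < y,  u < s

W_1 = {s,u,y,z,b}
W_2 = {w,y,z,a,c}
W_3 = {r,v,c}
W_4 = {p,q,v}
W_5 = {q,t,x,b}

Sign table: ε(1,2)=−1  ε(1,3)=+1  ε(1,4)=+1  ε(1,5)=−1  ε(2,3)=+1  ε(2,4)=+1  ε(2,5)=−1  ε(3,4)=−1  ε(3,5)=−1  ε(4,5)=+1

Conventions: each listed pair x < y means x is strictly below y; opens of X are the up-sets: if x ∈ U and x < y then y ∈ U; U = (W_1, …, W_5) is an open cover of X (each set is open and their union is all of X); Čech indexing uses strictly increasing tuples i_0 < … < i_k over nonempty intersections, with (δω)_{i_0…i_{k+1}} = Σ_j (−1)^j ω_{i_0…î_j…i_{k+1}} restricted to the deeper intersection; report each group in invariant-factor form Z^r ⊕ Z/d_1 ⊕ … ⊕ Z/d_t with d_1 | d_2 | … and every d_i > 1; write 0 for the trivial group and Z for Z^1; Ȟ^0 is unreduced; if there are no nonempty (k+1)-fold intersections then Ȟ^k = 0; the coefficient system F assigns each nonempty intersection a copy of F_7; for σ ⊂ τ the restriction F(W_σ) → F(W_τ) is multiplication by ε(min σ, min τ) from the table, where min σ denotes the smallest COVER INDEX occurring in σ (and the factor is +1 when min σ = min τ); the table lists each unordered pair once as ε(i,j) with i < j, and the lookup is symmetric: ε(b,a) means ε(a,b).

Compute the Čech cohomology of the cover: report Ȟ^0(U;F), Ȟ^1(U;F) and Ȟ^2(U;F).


Ȟ^0(U;F) ≅ 0,  Ȟ^1(U;F) ≅ 0,  Ȟ^2(U;F) ≅ 0

nerve of the cover:
  W12={y,z} W15={b} W23={c} W34={v} W45={q}
C dims 5,5; δ0: rk_F7 5
Ȟ^0 = (5 − 5) − 0 = 0, so Ȟ^0 ≅ 0
Ȟ^1 = (5 − 0) − 5 = 0, so Ȟ^1 ≅ 0
Ȟ^2 = (0 − 0) − 0 = 0, so Ȟ^2 ≅ 0


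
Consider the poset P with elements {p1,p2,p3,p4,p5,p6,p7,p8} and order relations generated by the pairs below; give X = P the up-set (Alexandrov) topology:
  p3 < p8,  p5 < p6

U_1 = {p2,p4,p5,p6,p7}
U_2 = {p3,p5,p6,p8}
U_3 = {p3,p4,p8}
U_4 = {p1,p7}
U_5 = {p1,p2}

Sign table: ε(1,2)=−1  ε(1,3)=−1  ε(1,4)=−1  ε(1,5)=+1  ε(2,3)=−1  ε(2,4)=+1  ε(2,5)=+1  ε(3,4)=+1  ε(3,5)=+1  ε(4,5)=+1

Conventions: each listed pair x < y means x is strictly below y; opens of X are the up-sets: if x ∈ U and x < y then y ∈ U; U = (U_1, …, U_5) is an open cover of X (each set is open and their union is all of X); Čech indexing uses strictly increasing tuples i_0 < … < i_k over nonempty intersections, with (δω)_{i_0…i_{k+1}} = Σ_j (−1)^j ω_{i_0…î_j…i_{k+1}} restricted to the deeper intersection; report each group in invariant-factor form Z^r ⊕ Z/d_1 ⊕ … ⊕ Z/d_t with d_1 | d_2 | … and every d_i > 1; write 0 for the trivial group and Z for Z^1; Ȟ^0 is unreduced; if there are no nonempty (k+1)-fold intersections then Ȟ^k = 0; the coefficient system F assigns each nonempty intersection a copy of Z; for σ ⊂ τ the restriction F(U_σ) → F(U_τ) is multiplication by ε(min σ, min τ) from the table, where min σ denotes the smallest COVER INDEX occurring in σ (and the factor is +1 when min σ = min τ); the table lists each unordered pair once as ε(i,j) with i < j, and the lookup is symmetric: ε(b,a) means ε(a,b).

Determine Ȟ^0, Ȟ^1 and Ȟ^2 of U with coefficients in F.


Ȟ^0(U;F) ≅ 0, Ȟ^1(U;F) ≅ Z ⊕ Z/2, Ȟ^2(U;F) ≅ 0

intersection data:
  U12={p5,p6} U13={p4} U14={p7} U15={p2} U23={p3,p8} U45={p1}
C dims 5,6; δ0: rk 5, SNF 1^4·2
Ȟ^0 = (5 − 5) − 0 = 0, so Ȟ^0 ≅ 0
Ȟ^1 = (6 − 0) − 5 = 1 plus torsion [2], so Ȟ^1 ≅ Z ⊕ Z/2
Ȟ^2 = (0 − 0) − 0 = 0, so Ȟ^2 ≅ 0


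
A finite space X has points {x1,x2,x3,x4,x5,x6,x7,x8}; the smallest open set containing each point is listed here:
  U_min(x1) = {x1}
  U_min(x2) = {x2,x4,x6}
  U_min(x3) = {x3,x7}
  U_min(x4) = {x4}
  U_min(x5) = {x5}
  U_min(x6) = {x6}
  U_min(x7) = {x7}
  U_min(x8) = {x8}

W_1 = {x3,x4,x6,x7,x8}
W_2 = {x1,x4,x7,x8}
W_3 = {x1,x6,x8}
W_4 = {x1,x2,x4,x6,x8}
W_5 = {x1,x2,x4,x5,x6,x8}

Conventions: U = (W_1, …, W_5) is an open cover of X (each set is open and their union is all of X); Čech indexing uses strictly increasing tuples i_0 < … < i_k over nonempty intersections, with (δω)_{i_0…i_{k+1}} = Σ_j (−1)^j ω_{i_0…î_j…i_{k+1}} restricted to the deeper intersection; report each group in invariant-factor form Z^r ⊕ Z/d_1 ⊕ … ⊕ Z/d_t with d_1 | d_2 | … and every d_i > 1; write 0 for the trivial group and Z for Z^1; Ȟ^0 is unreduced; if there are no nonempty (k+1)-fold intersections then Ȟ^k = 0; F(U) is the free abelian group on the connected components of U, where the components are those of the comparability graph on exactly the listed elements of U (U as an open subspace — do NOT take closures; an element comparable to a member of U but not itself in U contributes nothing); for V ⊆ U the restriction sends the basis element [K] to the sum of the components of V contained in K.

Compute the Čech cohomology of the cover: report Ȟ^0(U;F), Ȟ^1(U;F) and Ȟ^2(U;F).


Ȟ^0 ≅ Z^5, Ȟ^1 ≅ 0 and Ȟ^2 ≅ 0

cover nerve:
  W12={x4,x7,x8} W13={x6,x8} W14={x4,x6,x8} W15={x4,x6,x8} W23={x1,x8} W24={x1,x4,x8} W25={x1,x4,x8} W34={x1,x6,x8} W35={x1,x6,x8} W45={x1,x2,x4,x6,x8}
  W123={x8} W124={x4,x8} W125={x4,x8} W134={x6,x8} W135={x6,x8} W145={x4,x6,x8} W234={x1,x8} W235={x1,x8} W245={x1,x4,x8} W345={x1,x6,x8}
  W1234={x8} W1235={x8} W1245={x4,x8} W1345={x6,x8} W2345={x1,x8}
  W12345={x8}
components per intersection:
  W1: {x3,x7} {x4} {x6} {x8}
  W2: {x1} {x4} {x7} {x8}
  W3: {x1} {x6} {x8}
  W4: {x1} {x2,x4,x6} {x8}
  W5: {x1} {x2,x4,x6} {x5} {x8}
  W12: {x4} {x7} {x8}
  W13: {x6} {x8}
  W14: {x4} {x6} {x8}
  W15: {x4} {x6} {x8}
  W23: {x1} {x8}
  W24: {x1} {x4} {x8}
  W25: {x1} {x4} {x8}
  W34: {x1} {x6} {x8}
  W35: {x1} {x6} {x8}
  W45: {x1} {x2,x4,x6} {x8}
  W123: {x8}
  W124: {x4} {x8}
  W125: {x4} {x8}
  W134: {x6} {x8}
  W135: {x6} {x8}
  W145: {x4} {x6} {x8}
  W234: {x1} {x8}
  W235: {x1} {x8}
  W245: {x1} {x4} {x8}
  W345: {x1} {x6} {x8}
  W1234: {x8}
  W1235: {x8}
  W1245: {x4} {x8}
  W1345: {x6} {x8}
  W2345: {x1} {x8}
  W12345: {x8}
C dims 18,28,22,8; δ0: rk 13, SNF 1^13; δ1: rk 15, SNF 1^15; δ2: rk 7, SNF 1^7
Ȟ^0: (18−13)−0=5 ⇒ Z^5
Ȟ^1: (28−15)−13=0 ⇒ 0
Ȟ^2: (22−7)−15=0 ⇒ 0


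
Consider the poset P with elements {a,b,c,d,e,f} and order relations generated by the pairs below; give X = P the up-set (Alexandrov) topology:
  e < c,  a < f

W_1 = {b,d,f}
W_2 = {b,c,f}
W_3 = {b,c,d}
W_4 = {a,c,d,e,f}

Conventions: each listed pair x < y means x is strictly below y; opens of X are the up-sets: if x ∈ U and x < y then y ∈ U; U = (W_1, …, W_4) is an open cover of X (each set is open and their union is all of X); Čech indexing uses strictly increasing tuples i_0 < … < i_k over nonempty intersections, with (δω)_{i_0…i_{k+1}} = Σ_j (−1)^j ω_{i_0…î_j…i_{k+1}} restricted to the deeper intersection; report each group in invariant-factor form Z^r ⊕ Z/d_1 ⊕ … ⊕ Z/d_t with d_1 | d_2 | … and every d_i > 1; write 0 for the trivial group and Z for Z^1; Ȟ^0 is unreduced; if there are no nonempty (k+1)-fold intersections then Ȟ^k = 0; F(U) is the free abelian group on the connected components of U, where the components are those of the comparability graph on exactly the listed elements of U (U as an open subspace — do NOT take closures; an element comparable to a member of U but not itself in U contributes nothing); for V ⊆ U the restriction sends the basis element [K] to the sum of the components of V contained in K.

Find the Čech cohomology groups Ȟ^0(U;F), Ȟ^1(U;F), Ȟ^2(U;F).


Ȟ^0(U;F) ≅ Z^4; Ȟ^1(U;F) ≅ 0; Ȟ^2(U;F) ≅ 0

intersection data:
  W12={b,f} W13={b,d} W14={d,f} W23={b,c} W24={c,f} W34={c,d}
  W123={b} W124={f} W134={d} W234={c}
components per intersection:
  W1: {b} {d} {f}
  W2: {b} {c} {f}
  W3: {b} {c} {d}
  W4: {a,f} {c,e} {d}
  W12: {b} {f}
  W13: {b} {d}
  W14: {d} {f}
  W23: {b} {c}
  W24: {c} {f}
  W34: {c} {d}
  W123: {b}
  W124: {f}
  W134: {d}
  W234: {c}
C dims 12,12,4; δ0: rk 8, SNF 1^8; δ1: rk 4, SNF 1^4
Ȟ^0 = (12 − 8) − 0 = 4, so Ȟ^0 ≅ Z^4
Ȟ^1 = (12 − 4) − 8 = 0, so Ȟ^1 ≅ 0
Ȟ^2 = (4 − 0) − 4 = 0, so Ȟ^2 ≅ 0


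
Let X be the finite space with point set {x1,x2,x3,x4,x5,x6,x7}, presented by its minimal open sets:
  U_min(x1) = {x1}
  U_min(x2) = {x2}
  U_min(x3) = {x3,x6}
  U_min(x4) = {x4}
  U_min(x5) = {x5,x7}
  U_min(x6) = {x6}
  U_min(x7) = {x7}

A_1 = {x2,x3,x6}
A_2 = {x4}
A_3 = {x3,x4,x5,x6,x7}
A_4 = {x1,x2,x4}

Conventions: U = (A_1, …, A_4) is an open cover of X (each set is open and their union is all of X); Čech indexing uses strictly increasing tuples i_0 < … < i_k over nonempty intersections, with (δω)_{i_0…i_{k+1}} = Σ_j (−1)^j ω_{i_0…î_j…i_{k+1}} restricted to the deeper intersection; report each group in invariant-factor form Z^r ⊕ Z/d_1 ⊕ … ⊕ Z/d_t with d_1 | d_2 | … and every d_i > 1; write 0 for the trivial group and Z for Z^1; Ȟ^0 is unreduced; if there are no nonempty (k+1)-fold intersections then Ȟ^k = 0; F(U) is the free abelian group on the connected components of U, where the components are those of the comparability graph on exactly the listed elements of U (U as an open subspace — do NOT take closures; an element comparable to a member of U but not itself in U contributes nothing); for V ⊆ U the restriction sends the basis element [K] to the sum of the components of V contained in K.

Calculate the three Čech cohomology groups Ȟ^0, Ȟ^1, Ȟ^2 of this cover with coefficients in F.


Ȟ^0(U;F) ≅ Z^5, Ȟ^1(U;F) ≅ 0 and Ȟ^2(U;F) ≅ 0

cover nerve:
  A13={x3,x6} A14={x2} A23={x4} A24={x4} A34={x4}
  A234={x4}
components per intersection:
  A1: {x2} {x3,x6}
  A2: {x4}
  A3: {x3,x6} {x4} {x5,x7}
  A4: {x1} {x2} {x4}
  A13: {x3,x6}
  A14: {x2}
  A23: {x4}
  A24: {x4}
  A34: {x4}
  A234: {x4}
C dims 9,5,1; δ0: rk 4, SNF 1^4; δ1: rk 1, SNF 1^1
Ȟ^0: (9−4)−0=5 ⇒ Z^5
Ȟ^1: (5−1)−4=0 ⇒ 0
Ȟ^2: (1−0)−1=0 ⇒ 0


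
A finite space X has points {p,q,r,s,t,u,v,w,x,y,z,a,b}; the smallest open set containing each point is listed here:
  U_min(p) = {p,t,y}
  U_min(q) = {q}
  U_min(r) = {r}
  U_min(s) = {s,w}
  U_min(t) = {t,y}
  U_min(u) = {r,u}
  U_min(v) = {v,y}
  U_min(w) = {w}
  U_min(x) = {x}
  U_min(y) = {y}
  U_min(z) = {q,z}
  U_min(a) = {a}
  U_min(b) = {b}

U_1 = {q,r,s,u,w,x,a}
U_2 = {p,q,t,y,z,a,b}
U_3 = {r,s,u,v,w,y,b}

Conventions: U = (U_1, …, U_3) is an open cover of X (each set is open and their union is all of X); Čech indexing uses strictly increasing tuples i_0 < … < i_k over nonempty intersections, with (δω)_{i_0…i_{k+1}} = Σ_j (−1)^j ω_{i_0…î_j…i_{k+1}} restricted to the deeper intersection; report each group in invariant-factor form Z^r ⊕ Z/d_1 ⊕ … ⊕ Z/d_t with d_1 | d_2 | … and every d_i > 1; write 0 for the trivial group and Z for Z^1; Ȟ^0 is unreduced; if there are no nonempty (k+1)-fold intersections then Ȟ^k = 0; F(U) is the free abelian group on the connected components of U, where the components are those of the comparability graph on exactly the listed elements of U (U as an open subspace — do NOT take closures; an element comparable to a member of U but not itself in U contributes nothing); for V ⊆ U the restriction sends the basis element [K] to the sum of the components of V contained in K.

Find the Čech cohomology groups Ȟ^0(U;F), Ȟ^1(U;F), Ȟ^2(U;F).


nerve simplices:
  U12={q,a} U13={r,s,u,w} U23={y,b}
components per intersection:
  U1: {q} {r,u} {s,w} {x} {a}
  U2: {p,t,y} {q,z} {a} {b}
  U3: {r,u} {s,w} {v,y} {b}
  U12: {q} {a}
  U13: {r,u} {s,w}
  U23: {y} {b}
C dims 13,6; δ0: rk 6, SNF 1^6
degree 0: 13−6−0 = 7 → Ȟ^0 ≅ Z^7
degree 1: 6−0−6 = 0 → Ȟ^1 ≅ 0
degree 2: 0−0−0 = 0 → Ȟ^2 ≅ 0

Ȟ^0(U;F) ≅ Z^7, Ȟ^1(U;F) ≅ 0 and Ȟ^2(U;F) ≅ 0
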